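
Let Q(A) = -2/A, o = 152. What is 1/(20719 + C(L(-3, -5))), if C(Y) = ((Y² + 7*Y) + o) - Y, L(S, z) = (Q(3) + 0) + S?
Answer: 9/187762 ≈ 4.7933e-5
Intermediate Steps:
L(S, z) = -⅔ + S (L(S, z) = (-2/3 + 0) + S = (-2*⅓ + 0) + S = (-⅔ + 0) + S = -⅔ + S)
C(Y) = 152 + Y² + 6*Y (C(Y) = ((Y² + 7*Y) + 152) - Y = (152 + Y² + 7*Y) - Y = 152 + Y² + 6*Y)
1/(20719 + C(L(-3, -5))) = 1/(20719 + (152 + (-⅔ - 3)² + 6*(-⅔ - 3))) = 1/(20719 + (152 + (-11/3)² + 6*(-11/3))) = 1/(20719 + (152 + 121/9 - 22)) = 1/(20719 + 1291/9) = 1/(187762/9) = 9/187762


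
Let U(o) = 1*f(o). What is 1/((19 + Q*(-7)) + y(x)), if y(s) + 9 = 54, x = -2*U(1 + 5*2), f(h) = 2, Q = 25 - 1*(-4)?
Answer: -1/139 ≈ -0.0071942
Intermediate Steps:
Q = 29 (Q = 25 + 4 = 29)
U(o) = 2 (U(o) = 1*2 = 2)
x = -4 (x = -2*2 = -4)
y(s) = 45 (y(s) = -9 + 54 = 45)
1/((19 + Q*(-7)) + y(x)) = 1/((19 + 29*(-7)) + 45) = 1/((19 - 203) + 45) = 1/(-184 + 45) = 1/(-139) = -1/139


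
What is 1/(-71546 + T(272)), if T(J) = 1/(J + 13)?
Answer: -285/20390609 ≈ -1.3977e-5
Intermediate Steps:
T(J) = 1/(13 + J)
1/(-71546 + T(272)) = 1/(-71546 + 1/(13 + 272)) = 1/(-71546 + 1/285) = 1/(-20390609/285) = -285/20390609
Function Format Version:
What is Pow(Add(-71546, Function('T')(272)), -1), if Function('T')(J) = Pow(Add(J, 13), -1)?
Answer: Rational(-285, 20390609) ≈ -1.3977e-5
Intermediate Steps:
Function('T')(J) = Pow(Add(13, J), -1)
Pow(Add(-71546, Function('T')(272)), -1) = Pow(Add(-71546, Pow(Add(13, 272), -1)), -1) = Pow(Add(-71546, Pow(285, -1)), -1) = Pow(Add(-71546, Rational(1, 285)), -1) = Pow(Rational(-20390609, 285), -1) = Rational(-285, 20390609)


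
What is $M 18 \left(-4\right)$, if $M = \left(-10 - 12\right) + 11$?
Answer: $792$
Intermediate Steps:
$M = -11$ ($M = -22 + 11 = -11$)
$M 18 \left(-4\right) = \left(-11\right) 18 \left(-4\right) = \left(-198\right) \left(-4\right) = 792$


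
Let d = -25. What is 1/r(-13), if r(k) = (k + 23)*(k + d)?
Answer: -1/380 ≈ -0.0026316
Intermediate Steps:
r(k) = (-25 + k)*(23 + k) (r(k) = (k + 23)*(k - 25) = (23 + k)*(-25 + k) = (-25 + k)*(23 + k))
1/r(-13) = 1/(-575 + (-13)² - 2*(-13)) = 1/(-575 + 169 + 26) = 1/(-380) = -1/380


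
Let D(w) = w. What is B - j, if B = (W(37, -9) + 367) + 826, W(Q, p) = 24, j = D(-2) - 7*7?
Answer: 1268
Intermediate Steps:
j = -51 (j = -2 - 7*7 = -2 - 49 = -51)
B = 1217 (B = (24 + 367) + 826 = 391 + 826 = 1217)
B - j = 1217 - 1*(-51) = 1217 + 51 = 1268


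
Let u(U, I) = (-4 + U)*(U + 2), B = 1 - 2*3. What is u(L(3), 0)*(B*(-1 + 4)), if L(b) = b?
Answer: 75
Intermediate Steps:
B = -5 (B = 1 - 1*6 = 1 - 6 = -5)
u(U, I) = (-4 + U)*(2 + U)
u(L(3), 0)*(B*(-1 + 4)) = (-8 + 3² - 2*3)*(-5*(-1 + 4)) = (-8 + 9 - 6)*(-5*3) = -5*(-15) = 75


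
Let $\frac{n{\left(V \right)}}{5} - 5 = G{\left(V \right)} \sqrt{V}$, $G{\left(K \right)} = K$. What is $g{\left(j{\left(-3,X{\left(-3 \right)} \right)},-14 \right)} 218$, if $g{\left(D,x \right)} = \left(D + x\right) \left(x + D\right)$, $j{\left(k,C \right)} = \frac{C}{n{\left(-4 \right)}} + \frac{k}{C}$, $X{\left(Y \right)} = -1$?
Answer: $\frac{5234166048}{198025} + \frac{683648 i}{7921} \approx 26432.0 + 86.308 i$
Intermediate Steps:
$n{\left(V \right)} = 25 + 5 V^{\frac{3}{2}}$ ($n{\left(V \right)} = 25 + 5 V \sqrt{V} = 25 + 5 V^{\frac{3}{2}}$)
$j{\left(k,C \right)} = \frac{k}{C} + \frac{C \left(25 + 40 i\right)}{2225}$ ($j{\left(k,C \right)} = \frac{C}{25 + 5 \left(-4\right)^{\frac{3}{2}}} + \frac{k}{C} = \frac{C}{25 + 5 \left(- 8 i\right)} + \frac{k}{C} = \frac{C}{25 - 40 i} + \frac{k}{C} = C \frac{25 + 40 i}{2225} + \frac{k}{C} = \frac{C \left(25 + 40 i\right)}{2225} + \frac{k}{C} = \frac{k}{C} + \frac{C \left(25 + 40 i\right)}{2225}$)
$g{\left(D,x \right)} = \left(D + x\right)^{2}$ ($g{\left(D,x \right)} = \left(D + x\right) \left(D + x\right) = \left(D + x\right)^{2}$)
$g{\left(j{\left(-3,X{\left(-3 \right)} \right)},-14 \right)} 218 = \left(\frac{-3 + \frac{\left(-1\right)^{2} \left(5 + 8 i\right)}{445}}{-1} - 14\right)^{2} \cdot 218 = \left(- (-3 + \frac{1}{445} \cdot 1 \left(5 + 8 i\right)) - 14\right)^{2} \cdot 218 = \left(- (-3 + \left(\frac{1}{89} + \frac{8 i}{445}\right)) - 14\right)^{2} \cdot 218 = \left(- (- \frac{266}{89} + \frac{8 i}{445}) - 14\right)^{2} \cdot 218 = \left(\left(\frac{266}{89} - \frac{8 i}{445}\right) - 14\right)^{2} \cdot 218 = \left(- \frac{980}{89} - \frac{8 i}{445}\right)^{2} \cdot 218 = 218 \left(- \frac{980}{89} - \frac{8 i}{445}\right)^{2}$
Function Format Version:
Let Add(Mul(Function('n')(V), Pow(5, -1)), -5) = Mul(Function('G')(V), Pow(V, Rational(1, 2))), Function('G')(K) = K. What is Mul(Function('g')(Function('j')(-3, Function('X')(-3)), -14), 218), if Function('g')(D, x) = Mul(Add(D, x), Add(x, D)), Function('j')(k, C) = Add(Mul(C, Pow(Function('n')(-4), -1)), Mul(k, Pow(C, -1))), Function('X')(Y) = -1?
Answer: Add(Rational(5234166048, 198025), Mul(Rational(683648, 7921), I)) ≈ Add(26432., Mul(86.308, I))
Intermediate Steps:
Function('n')(V) = Add(25, Mul(5, Pow(V, Rational(3, 2)))) (Function('n')(V) = Add(25, Mul(5, Mul(V, Pow(V, Rational(1, 2))))) = Add(25, Mul(5, Pow(V, Rational(3, 2)))))
Function('j')(k, C) = Add(Mul(k, Pow(C, -1)), Mul(Rational(1, 2225), C, Add(25, Mul(40, I)))) (Function('j')(k, C) = Add(Mul(C, Pow(Add(25, Mul(5, Pow(-4, Rational(3, 2)))), -1)), Mul(k, Pow(C, -1))) = Add(Mul(C, Pow(Add(25, Mul(5, Mul(-8, I))), -1)), Mul(k, Pow(C, -1))) = Add(Mul(C, Pow(Add(25, Mul(-40, I)), -1)), Mul(k, Pow(C, -1))) = Add(Mul(C, Mul(Rational(1, 2225), Add(25, Mul(40, I)))), Mul(k, Pow(C, -1))) = Add(Mul(Rational(1, 2225), C, Add(25, Mul(40, I))), Mul(k, Pow(C, -1))) = Add(Mul(k, Pow(C, -1)), Mul(Rational(1, 2225), C, Add(25, Mul(40, I)))))
Function('g')(D, x) = Pow(Add(D, x), 2) (Function('g')(D, x) = Mul(Add(D, x), Add(D, x)) = Pow(Add(D, x), 2))
Mul(Function('g')(Function('j')(-3, Function('X')(-3)), -14), 218) = Mul(Pow(Add(Mul(Pow(-1, -1), Add(-3, Mul(Rational(1, 445), Pow(-1, 2), Add(5, Mul(8, I))))), -14), 2), 218) = Mul(Pow(Add(Mul(-1, Add(-3, Mul(Rational(1, 445), 1, Add(5, Mul(8, I))))), -14), 2), 218) = Mul(Pow(Add(Mul(-1, Add(-3, Add(Rational(1, 89), Mul(Rational(8, 445), I)))), -14), 2), 218) = Mul(Pow(Add(Mul(-1, Add(Rational(-266, 89), Mul(Rational(8, 445), I))), -14), 2), 218) = Mul(Pow(Add(Add(Rational(266, 89), Mul(Rational(-8, 445), I)), -14), 2), 218) = Mul(Pow(Add(Rational(-980, 89), Mul(Rational(-8, 445), I)), 2), 218) = Mul(218, Pow(Add(Rational(-980, 89), Mul(Rational(-8, 445), I)), 2))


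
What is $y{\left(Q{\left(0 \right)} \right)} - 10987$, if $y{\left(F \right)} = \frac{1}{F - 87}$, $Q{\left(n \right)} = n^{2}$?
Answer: $- \frac{955870}{87} \approx -10987.0$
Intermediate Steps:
$y{\left(F \right)} = \frac{1}{-87 + F}$
$y{\left(Q{\left(0 \right)} \right)} - 10987 = \frac{1}{-87 + 0^{2}} - 10987 = \frac{1}{-87 + 0} - 10987 = \frac{1}{-87} - 10987 = - \frac{1}{87} - 10987 = - \frac{955870}{87}$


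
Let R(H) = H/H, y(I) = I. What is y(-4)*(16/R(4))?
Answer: -64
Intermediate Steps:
R(H) = 1
y(-4)*(16/R(4)) = -64/1 = -64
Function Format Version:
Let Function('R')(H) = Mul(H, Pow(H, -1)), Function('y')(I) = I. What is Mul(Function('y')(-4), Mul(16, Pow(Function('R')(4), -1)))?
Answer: -64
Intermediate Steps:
Function('R')(H) = 1
Mul(Function('y')(-4), Mul(16, Pow(Function('R')(4), -1))) = Mul(-4, Mul(16, Pow(1, -1))) = Mul(-4, Mul(16, 1)) = Mul(-4, 16) = -64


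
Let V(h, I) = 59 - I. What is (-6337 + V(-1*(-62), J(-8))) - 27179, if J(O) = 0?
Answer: -33457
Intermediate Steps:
(-6337 + V(-1*(-62), J(-8))) - 27179 = (-6337 + (59 - 1*0)) - 27179 = (-6337 + (59 + 0)) - 27179 = (-6337 + 59) - 27179 = -6278 - 27179 = -33457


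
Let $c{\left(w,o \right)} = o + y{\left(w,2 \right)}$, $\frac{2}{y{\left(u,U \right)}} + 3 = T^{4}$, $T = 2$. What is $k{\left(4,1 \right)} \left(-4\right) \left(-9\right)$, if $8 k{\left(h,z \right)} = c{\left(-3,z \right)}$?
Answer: $\frac{135}{26} \approx 5.1923$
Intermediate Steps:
$y{\left(u,U \right)} = \frac{2}{13}$ ($y{\left(u,U \right)} = \frac{2}{-3 + 2^{4}} = \frac{2}{-3 + 16} = \frac{2}{13}$)
$c{\left(w,o \right)} = \frac{2}{13} + o$ ($c{\left(w,o \right)} = o + \frac{2}{13} = \frac{2}{13} + o$)
$k{\left(h,z \right)} = \frac{1}{52} + \frac{z}{8}$ ($k{\left(h,z \right)} = \frac{\frac{2}{13} + z}{8} = \frac{1}{52} + \frac{z}{8}$)
$k{\left(4,1 \right)} \left(-4\right) \left(-9\right) = \left(\frac{1}{52} + \frac{1}{8} \cdot 1\right) \left(-4\right) \left(-9\right) = \left(\frac{1}{52} + \frac{1}{8}\right) \left(-4\right) \left(-9\right) = \frac{15}{104} \left(-4\right) \left(-9\right) = \left(- \frac{15}{26}\right) \left(-9\right) = \frac{135}{26}$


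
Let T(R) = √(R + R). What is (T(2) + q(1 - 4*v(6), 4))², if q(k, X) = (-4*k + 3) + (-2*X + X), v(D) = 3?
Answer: 2025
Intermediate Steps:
T(R) = √2*√R (T(R) = √(2*R) = √2*√R)
q(k, X) = 3 - X - 4*k (q(k, X) = (3 - 4*k) - X = 3 - X - 4*k)
(T(2) + q(1 - 4*v(6), 4))² = (√2*√2 + (3 - 1*4 - 4*(1 - 4*3)))² = (2 + (3 - 4 - 4*(1 - 12)))² = (2 + (3 - 4 - 4*(-11)))² = (2 + (3 - 4 + 44))² = (2 + 43)² = 45² = 2025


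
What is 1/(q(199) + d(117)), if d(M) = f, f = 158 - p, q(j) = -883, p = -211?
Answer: -1/514 ≈ -0.0019455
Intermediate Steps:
f = 369 (f = 158 - 1*(-211) = 158 + 211 = 369)
d(M) = 369
1/(q(199) + d(117)) = 1/(-883 + 369) = 1/(-514) = -1/514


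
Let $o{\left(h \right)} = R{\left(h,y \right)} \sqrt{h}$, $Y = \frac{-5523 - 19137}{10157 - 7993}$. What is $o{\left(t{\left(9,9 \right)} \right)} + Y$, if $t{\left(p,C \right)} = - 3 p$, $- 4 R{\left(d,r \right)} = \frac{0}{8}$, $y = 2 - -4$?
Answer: $- \frac{6165}{541} \approx -11.396$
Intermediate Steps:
$y = 6$ ($y = 2 + 4 = 6$)
$Y = - \frac{6165}{541}$ ($Y = - \frac{24660}{2164} = \left(-24660\right) \frac{1}{2164} = - \frac{6165}{541} \approx -11.396$)
$R{\left(d,r \right)} = 0$ ($R{\left(d,r \right)} = - \frac{0 \cdot \frac{1}{8}}{4} = \left(- \frac{1}{4}\right) 0 = 0$)
$o{\left(h \right)} = 0$ ($o{\left(h \right)} = 0 \sqrt{h} = 0$)
$o{\left(t{\left(9,9 \right)} \right)} + Y = 0 - \frac{6165}{541} = - \frac{6165}{541}$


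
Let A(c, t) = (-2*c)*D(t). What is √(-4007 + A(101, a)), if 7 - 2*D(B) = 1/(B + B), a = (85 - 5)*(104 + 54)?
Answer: 3*I*√5230230945/3160 ≈ 68.659*I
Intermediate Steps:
a = 12640 (a = 80*158 = 12640)
D(B) = 7/2 - 1/(4*B) (D(B) = 7/2 - 1/(2*(B + B)) = 7/2 - 1/(2*B)/2 = 7/2 - 1/(4*B))
A(c, t) = -c*(-1 + 14*t)/(2*t) (A(c, t) = (-2*c)*((-1 + 14*t)/(4*t)) = -c*(-1 + 14*t)/(2*t))
√(-4007 + A(101, a)) = √(-4007 + (-7*101 + (½)*101/12640)) = √(-4007 + (-707 + (½)*101*(1/12640))) = √(-4007 + (-707 + 101/25280)) = √(-4007 - 17872859/25280) = √(-119169819/25280) = 3*I*√5230230945/3160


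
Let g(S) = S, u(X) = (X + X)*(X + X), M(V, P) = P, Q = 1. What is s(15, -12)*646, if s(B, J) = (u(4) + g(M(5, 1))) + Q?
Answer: 42636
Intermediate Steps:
u(X) = 4*X² (u(X) = (2*X)*(2*X) = 4*X²)
s(B, J) = 66 (s(B, J) = (4*4² + 1) + 1 = (4*16 + 1) + 1 = (64 + 1) + 1 = 65 + 1 = 66)
s(15, -12)*646 = 66*646 = 42636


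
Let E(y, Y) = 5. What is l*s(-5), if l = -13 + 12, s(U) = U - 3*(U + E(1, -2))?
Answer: 5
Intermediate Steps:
s(U) = -15 - 2*U (s(U) = U - 3*(U + 5) = U - 3*(5 + U) = U + (-15 - 3*U) = -15 - 2*U)
l = -1
l*s(-5) = -(-15 - 2*(-5)) = -(-15 + 10) = -1*(-5) = 5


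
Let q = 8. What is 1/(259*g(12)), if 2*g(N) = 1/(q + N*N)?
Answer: 304/259 ≈ 1.1737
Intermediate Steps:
g(N) = 1/(2*(8 + N**2)) (g(N) = 1/(2*(8 + N*N)) = 1/(2*(8 + N**2)))
1/(259*g(12)) = 1/(259*(1/(2*(8 + 12**2)))) = 1/(259*(1/(2*(8 + 144)))) = 1/(259*((1/2)/152)) = 1/(259*((1/2)*(1/152))) = 1/(259*(1/304)) = 1/(259/304) = 304/259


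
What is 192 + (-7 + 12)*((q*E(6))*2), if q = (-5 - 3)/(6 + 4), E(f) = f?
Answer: 144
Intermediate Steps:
q = -⅘ (q = -8/10 = -8*⅒ = -⅘ ≈ -0.80000)
192 + (-7 + 12)*((q*E(6))*2) = 192 + (-7 + 12)*(-⅘*6*2) = 192 + 5*(-24/5*2) = 192 + 5*(-48/5) = 192 - 48 = 144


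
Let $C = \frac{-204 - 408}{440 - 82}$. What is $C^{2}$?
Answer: $\frac{93636}{32041} \approx 2.9224$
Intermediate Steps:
$C = - \frac{306}{179}$ ($C = - \frac{612}{358} = \left(-612\right) \frac{1}{358} = - \frac{306}{179} \approx -1.7095$)
$C^{2} = \left(- \frac{306}{179}\right)^{2} = \frac{93636}{32041}$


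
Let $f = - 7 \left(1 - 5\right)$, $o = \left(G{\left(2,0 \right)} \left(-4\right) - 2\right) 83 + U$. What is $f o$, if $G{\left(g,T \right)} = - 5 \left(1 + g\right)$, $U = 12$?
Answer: $135128$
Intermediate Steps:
$G{\left(g,T \right)} = -5 - 5 g$
$o = 4826$ ($o = \left(\left(-5 - 10\right) \left(-4\right) - 2\right) 83 + 12 = \left(\left(-15\right) \left(-4\right) - 2\right) 83 + 12 = \left(60 - 2\right) 83 + 12 = 58 \cdot 83 + 12 = 4814 + 12 = 4826$)
$f = 28$ ($f = \left(-7\right) \left(-4\right) = 28$)
$f o = 28 \cdot 4826 = 135128$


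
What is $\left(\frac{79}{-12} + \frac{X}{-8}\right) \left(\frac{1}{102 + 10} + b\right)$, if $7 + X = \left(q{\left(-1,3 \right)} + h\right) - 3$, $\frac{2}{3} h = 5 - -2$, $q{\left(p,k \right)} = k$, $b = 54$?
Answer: $- \frac{2038513}{5376} \approx -379.19$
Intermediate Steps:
$h = \frac{21}{2}$ ($h = \frac{3 \left(5 - -2\right)}{2} = \frac{3 \left(5 + 2\right)}{2} = \frac{3}{2} \cdot 7 = \frac{21}{2} \approx 10.5$)
$X = \frac{7}{2}$ ($X = -7 + \left(\left(3 + \frac{21}{2}\right) - 3\right) = -7 + \left(\frac{27}{2} - 3\right) = -7 + \frac{21}{2} = \frac{7}{2} \approx 3.5$)
$\left(\frac{79}{-12} + \frac{X}{-8}\right) \left(\frac{1}{102 + 10} + b\right) = \left(\frac{79}{-12} + \frac{7}{2 \left(-8\right)}\right) \left(\frac{1}{102 + 10} + 54\right) = \left(79 \left(- \frac{1}{12}\right) + \frac{7}{2} \left(- \frac{1}{8}\right)\right) \left(\frac{1}{112} + 54\right) = \left(- \frac{79}{12} - \frac{7}{16}\right) \left(\frac{1}{112} + 54\right) = \left(- \frac{337}{48}\right) \frac{6049}{112} = - \frac{2038513}{5376}$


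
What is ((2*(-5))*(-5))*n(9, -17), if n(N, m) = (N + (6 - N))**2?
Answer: 1800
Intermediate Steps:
n(N, m) = 36 (n(N, m) = 6**2 = 36)
((2*(-5))*(-5))*n(9, -17) = ((2*(-5))*(-5))*36 = -10*(-5)*36 = 50*36 = 1800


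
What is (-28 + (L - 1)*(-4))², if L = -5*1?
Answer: 16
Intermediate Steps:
L = -5
(-28 + (L - 1)*(-4))² = (-28 + (-5 - 1)*(-4))² = (-28 - 6*(-4))² = (-28 + 24)² = (-4)² = 16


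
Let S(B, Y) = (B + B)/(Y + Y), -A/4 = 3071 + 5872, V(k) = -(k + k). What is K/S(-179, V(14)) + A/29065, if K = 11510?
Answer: 9360665012/5202635 ≈ 1799.2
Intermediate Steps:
V(k) = -2*k
A = -35772 (A = -4*(3071 + 5872) = -4*8943 = -35772)
S(B, Y) = B/Y (S(B, Y) = (2*B)/((2*Y)) = (2*B)*(1/(2*Y)) = B/Y)
K/S(-179, V(14)) + A/29065 = 11510/((-179/((-2*14)))) - 35772/29065 = 11510/((-179/(-28))) - 35772*1/29065 = 11510/((-179*(-1/28))) - 35772/29065 = 11510/(179/28) - 35772/29065 = 11510*(28/179) - 35772/29065 = 322280/179 - 35772/29065 = 9360665012/5202635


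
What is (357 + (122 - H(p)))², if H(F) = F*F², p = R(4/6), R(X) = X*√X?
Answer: 4516087715/19683 - 15328*√6/243 ≈ 2.2929e+5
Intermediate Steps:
R(X) = X^(3/2)
p = 2*√6/9 (p = (4/6)^(3/2) = (4*(⅙))^(3/2) = (⅔)^(3/2) = 2*√6/9 ≈ 0.54433)
H(F) = F³
(357 + (122 - H(p)))² = (357 + (122 - (2*√6/9)³))² = (357 + (122 - 16*√6/243))² = (479 - 16*√6/243)²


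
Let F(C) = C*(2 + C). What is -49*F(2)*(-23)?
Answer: 9016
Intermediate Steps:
-49*F(2)*(-23) = -98*(2 + 2)*(-23) = -98*4*(-23) = -49*8*(-23) = -392*(-23) = 9016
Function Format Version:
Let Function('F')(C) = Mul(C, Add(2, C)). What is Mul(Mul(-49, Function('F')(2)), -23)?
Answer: 9016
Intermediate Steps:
Mul(Mul(-49, Function('F')(2)), -23) = Mul(Mul(-49, Mul(2, Add(2, 2))), -23) = Mul(Mul(-49, Mul(2, 4)), -23) = Mul(Mul(-49, 8), -23) = Mul(-392, -23) = 9016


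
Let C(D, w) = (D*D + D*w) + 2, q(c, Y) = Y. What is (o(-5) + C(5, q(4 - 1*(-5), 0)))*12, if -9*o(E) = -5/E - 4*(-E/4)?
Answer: 988/3 ≈ 329.33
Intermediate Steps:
C(D, w) = 2 + D**2 + D*w (C(D, w) = (D**2 + D*w) + 2 = 2 + D**2 + D*w)
o(E) = -E/9 + 5/(9*E) (o(E) = -(-5/E - 4*(-E/4))/9 = -(-5/E - (-1)*E)/9 = -(-5/E + E)/9 = -(E - 5/E)/9 = -E/9 + 5/(9*E))
(o(-5) + C(5, q(4 - 1*(-5), 0)))*12 = ((1/9)*(5 - 1*(-5)**2)/(-5) + (2 + 5**2 + 5*0))*12 = ((1/9)*(-1/5)*(5 - 1*25) + (2 + 25 + 0))*12 = ((1/9)*(-1/5)*(5 - 25) + 27)*12 = ((1/9)*(-1/5)*(-20) + 27)*12 = (4/9 + 27)*12 = (247/9)*12 = 988/3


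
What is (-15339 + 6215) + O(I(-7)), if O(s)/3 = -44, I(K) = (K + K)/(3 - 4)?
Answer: -9256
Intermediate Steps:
I(K) = -2*K (I(K) = (2*K)/(-1) = (2*K)*(-1) = -2*K)
O(s) = -132 (O(s) = 3*(-44) = -132)
(-15339 + 6215) + O(I(-7)) = (-15339 + 6215) - 132 = -9124 - 132 = -9256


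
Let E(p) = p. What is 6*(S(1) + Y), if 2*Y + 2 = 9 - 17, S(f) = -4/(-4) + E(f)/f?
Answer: -18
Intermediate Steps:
S(f) = 2 (S(f) = -4/(-4) + f/f = -4*(-¼) + 1 = 1 + 1 = 2)
Y = -5 (Y = -1 + (9 - 17)/2 = -1 + (½)*(-8) = -1 - 4 = -5)
6*(S(1) + Y) = 6*(2 - 5) = 6*(-3) = -18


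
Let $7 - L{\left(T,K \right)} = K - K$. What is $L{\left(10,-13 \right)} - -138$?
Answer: $145$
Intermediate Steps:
$L{\left(T,K \right)} = 7$ ($L{\left(T,K \right)} = 7 - \left(K - K\right) = 7 - 0 = 7 + 0 = 7$)
$L{\left(10,-13 \right)} - -138 = 7 - -138 = 7 + 138 = 145$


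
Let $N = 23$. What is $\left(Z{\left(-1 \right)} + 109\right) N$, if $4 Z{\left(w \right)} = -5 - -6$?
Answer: $\frac{10051}{4} \approx 2512.8$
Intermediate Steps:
$Z{\left(w \right)} = \frac{1}{4}$ ($Z{\left(w \right)} = \frac{-5 - -6}{4} = \frac{-5 + 6}{4} = \frac{1}{4} \cdot 1 = \frac{1}{4}$)
$\left(Z{\left(-1 \right)} + 109\right) N = \left(\frac{1}{4} + 109\right) 23 = \frac{437}{4} \cdot 23 = \frac{10051}{4}$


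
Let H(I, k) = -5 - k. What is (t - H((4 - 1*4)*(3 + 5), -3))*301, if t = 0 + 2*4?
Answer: 3010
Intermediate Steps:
t = 8 (t = 0 + 8 = 8)
(t - H((4 - 1*4)*(3 + 5), -3))*301 = (8 - (-5 - 1*(-3)))*301 = (8 - (-5 + 3))*301 = (8 - 1*(-2))*301 = (8 + 2)*301 = 10*301 = 3010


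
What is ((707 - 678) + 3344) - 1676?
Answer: 1697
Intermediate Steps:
((707 - 678) + 3344) - 1676 = (29 + 3344) - 1676 = 3373 - 1676 = 1697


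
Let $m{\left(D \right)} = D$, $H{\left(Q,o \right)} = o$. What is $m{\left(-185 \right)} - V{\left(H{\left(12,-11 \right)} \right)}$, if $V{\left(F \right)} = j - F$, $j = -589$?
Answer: $393$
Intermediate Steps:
$V{\left(F \right)} = -589 - F$
$m{\left(-185 \right)} - V{\left(H{\left(12,-11 \right)} \right)} = -185 - \left(-589 - -11\right) = -185 - \left(-589 + 11\right) = -185 - -578 = -185 + 578 = 393$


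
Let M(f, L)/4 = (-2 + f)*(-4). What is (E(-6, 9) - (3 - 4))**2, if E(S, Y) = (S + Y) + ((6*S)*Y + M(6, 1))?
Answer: 147456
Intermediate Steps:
M(f, L) = 32 - 16*f (M(f, L) = 4*((-2 + f)*(-4)) = 4*(8 - 4*f) = 32 - 16*f)
E(S, Y) = -64 + S + Y + 6*S*Y (E(S, Y) = (S + Y) + ((6*S)*Y + (32 - 16*6)) = (S + Y) + (6*S*Y + (32 - 96)) = (S + Y) + (6*S*Y - 64) = (S + Y) + (-64 + 6*S*Y) = -64 + S + Y + 6*S*Y)
(E(-6, 9) - (3 - 4))**2 = ((-64 - 6 + 9 + 6*(-6)*9) - (3 - 4))**2 = ((-64 - 6 + 9 - 324) - 1*(-1))**2 = (-385 + 1)**2 = (-384)**2 = 147456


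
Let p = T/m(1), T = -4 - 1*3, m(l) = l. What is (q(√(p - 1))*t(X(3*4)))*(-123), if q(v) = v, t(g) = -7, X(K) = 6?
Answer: 1722*I*√2 ≈ 2435.3*I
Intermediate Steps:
T = -7 (T = -4 - 3 = -7)
p = -7 (p = -7/1 = -7*1 = -7)
(q(√(p - 1))*t(X(3*4)))*(-123) = (√(-7 - 1)*(-7))*(-123) = (√(-8)*(-7))*(-123) = ((2*I*√2)*(-7))*(-123) = -14*I*√2*(-123) = 1722*I*√2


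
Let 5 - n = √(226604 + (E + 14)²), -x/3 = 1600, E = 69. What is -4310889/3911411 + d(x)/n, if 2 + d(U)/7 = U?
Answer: -174531893141/456594651674 + 16807*√233493/116734 ≈ 69.189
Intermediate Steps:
x = -4800 (x = -3*1600 = -4800)
d(U) = -14 + 7*U
n = 5 - √233493 (n = 5 - √(226604 + (69 + 14)²) = 5 - √(226604 + 83²) = 5 - √(226604 + 6889) = 5 - √233493 ≈ -478.21)
-4310889/3911411 + d(x)/n = -4310889/3911411 + (-14 + 7*(-4800))/(5 - √233493) = -4310889*1/3911411 + (-14 - 33600)/(5 - √233493) = -4310889/3911411 - 33614/(5 - √233493)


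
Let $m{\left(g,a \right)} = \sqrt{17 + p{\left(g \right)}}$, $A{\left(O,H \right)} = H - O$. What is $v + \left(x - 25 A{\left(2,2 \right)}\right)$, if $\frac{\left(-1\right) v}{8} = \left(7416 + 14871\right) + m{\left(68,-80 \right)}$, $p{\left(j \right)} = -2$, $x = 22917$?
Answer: $-155379 - 8 \sqrt{15} \approx -1.5541 \cdot 10^{5}$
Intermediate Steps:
$m{\left(g,a \right)} = \sqrt{15}$ ($m{\left(g,a \right)} = \sqrt{17 - 2} = \sqrt{15}$)
$v = -178296 - 8 \sqrt{15}$ ($v = - 8 \left(\left(7416 + 14871\right) + \sqrt{15}\right) = - 8 \left(22287 + \sqrt{15}\right) = -178296 - 8 \sqrt{15} \approx -1.7833 \cdot 10^{5}$)
$v + \left(x - 25 A{\left(2,2 \right)}\right) = \left(-178296 - 8 \sqrt{15}\right) + \left(22917 - 25 \left(2 - 2\right)\right) = \left(-178296 - 8 \sqrt{15}\right) + \left(22917 - 0\right) = \left(-178296 - 8 \sqrt{15}\right) + \left(22917 + 0\right) = \left(-178296 - 8 \sqrt{15}\right) + 22917 = -155379 - 8 \sqrt{15}$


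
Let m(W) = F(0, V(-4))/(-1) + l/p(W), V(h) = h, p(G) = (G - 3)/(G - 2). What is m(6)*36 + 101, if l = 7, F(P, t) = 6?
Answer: 221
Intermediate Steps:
p(G) = (-3 + G)/(-2 + G)
m(W) = -6 + 7*(-2 + W)/(-3 + W) (m(W) = 6/(-1) + 7/(((-3 + W)/(-2 + W))) = 6*(-1) + 7*((-2 + W)/(-3 + W)) = -6 + 7*(-2 + W)/(-3 + W))
m(6)*36 + 101 = ((4 + 6)/(-3 + 6))*36 + 101 = (10/3)*36 + 101 = 120 + 101 = 221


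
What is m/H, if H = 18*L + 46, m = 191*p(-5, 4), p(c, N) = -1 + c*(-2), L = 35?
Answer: 1719/676 ≈ 2.5429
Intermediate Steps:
p(c, N) = -1 - 2*c
m = 1719 (m = 191*(-1 - 2*(-5)) = 191*(-1 + 10) = 191*9 = 1719)
H = 676 (H = 18*35 + 46 = 630 + 46 = 676)
m/H = 1719/676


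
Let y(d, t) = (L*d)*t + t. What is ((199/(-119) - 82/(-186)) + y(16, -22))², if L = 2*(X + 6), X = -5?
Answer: 64774649992900/122478489 ≈ 5.2887e+5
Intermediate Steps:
L = 2 (L = 2*(-5 + 6) = 2*1 = 2)
y(d, t) = t + 2*d*t (y(d, t) = (2*d)*t + t = 2*d*t + t = t + 2*d*t)
((199/(-119) - 82/(-186)) + y(16, -22))² = ((199/(-119) - 82/(-186)) - 22*(1 + 2*16))² = ((199*(-1/119) - 82*(-1/186)) - 22*(1 + 32))² = ((-199/119 + 41/93) - 22*33)² = (-13628/11067 - 726)² = (-8048270/11067)² = 64774649992900/122478489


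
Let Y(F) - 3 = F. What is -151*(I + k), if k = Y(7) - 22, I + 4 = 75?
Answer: -8909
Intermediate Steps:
I = 71 (I = -4 + 75 = 71)
Y(F) = 3 + F
k = -12 (k = (3 + 7) - 22 = 10 - 22 = -12)
-151*(I + k) = -151*(71 - 12) = -151*59 = -8909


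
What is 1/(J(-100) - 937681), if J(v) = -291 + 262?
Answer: -1/937710 ≈ -1.0664e-6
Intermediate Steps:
J(v) = -29
1/(J(-100) - 937681) = 1/(-29 - 937681) = 1/(-937710) = -1/937710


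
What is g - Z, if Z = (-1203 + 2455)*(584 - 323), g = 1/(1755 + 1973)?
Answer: -1218206015/3728 ≈ -3.2677e+5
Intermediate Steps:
g = 1/3728 ≈ 0.00026824
Z = 326772 (Z = 1252*261 = 326772)
g - Z = 1/3728 - 1*326772 = 1/3728 - 326772 = -1218206015/3728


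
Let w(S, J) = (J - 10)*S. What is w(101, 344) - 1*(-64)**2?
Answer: 29638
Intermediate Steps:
w(S, J) = S*(-10 + J) (w(S, J) = (-10 + J)*S = S*(-10 + J))
w(101, 344) - 1*(-64)**2 = 101*(-10 + 344) - 1*(-64)**2 = 101*334 - 1*4096 = 33734 - 4096 = 29638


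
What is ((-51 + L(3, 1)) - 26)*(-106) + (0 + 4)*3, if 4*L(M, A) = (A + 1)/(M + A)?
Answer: 32643/4 ≈ 8160.8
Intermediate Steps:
L(M, A) = (1 + A)/(4*(A + M)) (L(M, A) = ((A + 1)/(M + A))/4 = ((1 + A)/(A + M))/4 = (1 + A)/(4*(A + M)))
((-51 + L(3, 1)) - 26)*(-106) + (0 + 4)*3 = ((-51 + (1 + 1)/(4*(1 + 3))) - 26)*(-106) + (0 + 4)*3 = ((-51 + (¼)*2/4) - 26)*(-106) + 4*3 = ((-51 + (¼)*(¼)*2) - 26)*(-106) + 12 = ((-51 + ⅛) - 26)*(-106) + 12 = (-407/8 - 26)*(-106) + 12 = -615/8*(-106) + 12 = 32595/4 + 12 = 32643/4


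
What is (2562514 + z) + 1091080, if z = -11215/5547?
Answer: 20266474703/5547 ≈ 3.6536e+6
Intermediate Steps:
z = -11215/5547 ≈ -2.0218
(2562514 + z) + 1091080 = (2562514 - 11215/5547) + 1091080 = 14214253943/5547 + 1091080 = 20266474703/5547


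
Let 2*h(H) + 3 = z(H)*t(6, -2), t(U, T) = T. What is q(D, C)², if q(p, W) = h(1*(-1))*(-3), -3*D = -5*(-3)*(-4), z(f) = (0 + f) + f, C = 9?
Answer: 9/4 ≈ 2.2500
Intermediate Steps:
z(f) = 2*f (z(f) = f + f = 2*f)
D = 20 (D = -(-5*(-3))*(-4)/3 = -5*(-4) = -⅓*(-60) = 20)
h(H) = -3/2 - 2*H (h(H) = -3/2 + ((2*H)*(-2))/2 = -3/2 + (-4*H)/2 = -3/2 - 2*H)
q(p, W) = -3/2 (q(p, W) = (-3/2 - 2*(-1))*(-3) = (-3/2 + 2)*(-3) = (½)*(-3) = -3/2)
q(D, C)² = (-3/2)² = 9/4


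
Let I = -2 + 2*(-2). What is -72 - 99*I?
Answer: 522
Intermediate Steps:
I = -6 (I = -2 - 4 = -6)
-72 - 99*I = -72 - 99*(-6) = -72 + 594 = 522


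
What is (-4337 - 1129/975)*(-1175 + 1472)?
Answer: -418740696/325 ≈ -1.2884e+6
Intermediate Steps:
(-4337 - 1129/975)*(-1175 + 1472) = (-4337 - 1129*1/975)*297 = (-4337 - 1129/975)*297 = -4229704/975*297 = -418740696/325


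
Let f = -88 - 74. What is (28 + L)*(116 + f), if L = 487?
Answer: -23690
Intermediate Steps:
f = -162
(28 + L)*(116 + f) = (28 + 487)*(116 - 162) = 515*(-46) = -23690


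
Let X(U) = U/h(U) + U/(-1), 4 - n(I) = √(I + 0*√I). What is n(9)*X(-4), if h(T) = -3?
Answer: 16/3 ≈ 5.3333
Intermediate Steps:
n(I) = 4 - √I (n(I) = 4 - √(I + 0*√I) = 4 - √(I + 0) = 4 - √I)
X(U) = -4*U/3 (X(U) = U/(-3) + U/(-1) = U*(-⅓) + U*(-1) = -U/3 - U = -4*U/3)
n(9)*X(-4) = (4 - √9)*(-4/3*(-4)) = (4 - 1*3)*(16/3) = (4 - 3)*(16/3) = 1*(16/3) = 16/3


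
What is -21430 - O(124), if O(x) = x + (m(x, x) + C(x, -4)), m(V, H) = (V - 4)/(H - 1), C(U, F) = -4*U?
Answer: -863418/41 ≈ -21059.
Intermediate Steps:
m(V, H) = (-4 + V)/(-1 + H)
O(x) = -3*x + (-4 + x)/(-1 + x) (O(x) = x + ((-4 + x)/(-1 + x) - 4*x) = x + (-4*x + (-4 + x)/(-1 + x)) = -3*x + (-4 + x)/(-1 + x))
-21430 - O(124) = -21430 - (-4 + 124 - 3*124*(-1 + 124))/(-1 + 124) = -21430 - (-4 + 124 - 3*124*123)/123 = -21430 - (-4 + 124 - 45756)/123 = -21430 - (-45636)/123 = -21430 - 1*(-15212/41) = -21430 + 15212/41 = -863418/41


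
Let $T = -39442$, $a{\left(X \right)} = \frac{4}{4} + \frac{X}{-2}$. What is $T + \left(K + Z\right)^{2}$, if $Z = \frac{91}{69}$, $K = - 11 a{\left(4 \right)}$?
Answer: $- \frac{187060862}{4761} \approx -39290.0$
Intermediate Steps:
$a{\left(X \right)} = 1 - \frac{X}{2}$ ($a{\left(X \right)} = 4 \cdot \frac{1}{4} + X \left(- \frac{1}{2}\right) = 1 - \frac{X}{2}$)
$K = 11$ ($K = - 11 \left(1 - 2\right) = \left(-11\right) \left(-1\right) = 11$)
$Z = \frac{91}{69}$ ($Z = 91 \cdot \frac{1}{69} = \frac{91}{69} \approx 1.3188$)
$T + \left(K + Z\right)^{2} = -39442 + \left(11 + \frac{91}{69}\right)^{2} = -39442 + \left(\frac{850}{69}\right)^{2} = -39442 + \frac{722500}{4761} = - \frac{187060862}{4761}$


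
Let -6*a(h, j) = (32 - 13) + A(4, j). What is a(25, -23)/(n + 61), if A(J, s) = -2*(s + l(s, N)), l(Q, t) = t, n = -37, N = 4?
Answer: -19/48 ≈ -0.39583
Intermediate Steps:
A(J, s) = -8 - 2*s (A(J, s) = -2*(s + 4) = -2*(4 + s) = -8 - 2*s)
a(h, j) = -11/6 + j/3 (a(h, j) = -((32 - 13) + (-8 - 2*j))/6 = -(19 + (-8 - 2*j))/6 = -(11 - 2*j)/6 = -11/6 + j/3)
a(25, -23)/(n + 61) = (-11/6 + (1/3)*(-23))/(-37 + 61) = (-11/6 - 23/3)/24 = -19/2*1/24 = -19/48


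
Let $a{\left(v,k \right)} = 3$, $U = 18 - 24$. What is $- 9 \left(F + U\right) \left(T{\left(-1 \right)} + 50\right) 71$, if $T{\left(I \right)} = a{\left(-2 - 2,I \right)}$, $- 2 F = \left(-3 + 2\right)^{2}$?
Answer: $\frac{440271}{2} \approx 2.2014 \cdot 10^{5}$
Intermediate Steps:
$U = -6$
$F = - \frac{1}{2}$ ($F = - \frac{\left(-3 + 2\right)^{2}}{2} = - \frac{\left(-1\right)^{2}}{2} = \left(- \frac{1}{2}\right) 1 = - \frac{1}{2} \approx -0.5$)
$T{\left(I \right)} = 3$
$- 9 \left(F + U\right) \left(T{\left(-1 \right)} + 50\right) 71 = - 9 \left(- \frac{1}{2} - 6\right) \left(3 + 50\right) 71 = - 9 \left(\left(- \frac{13}{2}\right) 53\right) 71 = \left(-9\right) \left(- \frac{689}{2}\right) 71 = \frac{6201}{2} \cdot 71 = \frac{440271}{2}$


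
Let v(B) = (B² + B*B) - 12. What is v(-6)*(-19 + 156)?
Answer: 8220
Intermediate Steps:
v(B) = -12 + 2*B² (v(B) = (B² + B²) - 12 = 2*B² - 12 = -12 + 2*B²)
v(-6)*(-19 + 156) = (-12 + 2*(-6)²)*(-19 + 156) = (-12 + 2*36)*137 = (-12 + 72)*137 = 60*137 = 8220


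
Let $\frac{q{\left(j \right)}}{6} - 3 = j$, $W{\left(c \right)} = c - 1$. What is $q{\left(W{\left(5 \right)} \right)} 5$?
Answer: $210$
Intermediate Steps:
$W{\left(c \right)} = -1 + c$ ($W{\left(c \right)} = c - 1 = -1 + c$)
$q{\left(j \right)} = 18 + 6 j$
$q{\left(W{\left(5 \right)} \right)} 5 = \left(18 + 6 \left(-1 + 5\right)\right) 5 = \left(18 + 6 \cdot 4\right) 5 = \left(18 + 24\right) 5 = 42 \cdot 5 = 210$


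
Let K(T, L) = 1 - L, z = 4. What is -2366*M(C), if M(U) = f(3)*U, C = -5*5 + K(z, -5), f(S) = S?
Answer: 134862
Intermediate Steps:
C = -19 (C = -5*5 + (1 - 1*(-5)) = -25 + (1 + 5) = -25 + 6 = -19)
M(U) = 3*U
-2366*M(C) = -7098*(-19) = -2366*(-57) = 134862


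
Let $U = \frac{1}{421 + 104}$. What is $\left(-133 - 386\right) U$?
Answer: $- \frac{173}{175} \approx -0.98857$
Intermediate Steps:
$U = \frac{1}{525} \approx 0.0019048$
$\left(-133 - 386\right) U = \left(-133 - 386\right) \frac{1}{525} = \left(-519\right) \frac{1}{525} = - \frac{173}{175}$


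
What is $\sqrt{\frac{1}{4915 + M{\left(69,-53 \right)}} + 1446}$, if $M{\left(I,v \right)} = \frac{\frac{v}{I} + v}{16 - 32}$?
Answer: $\frac{3 \sqrt{1184253609894830}}{2714935} \approx 38.026$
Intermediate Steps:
$M{\left(I,v \right)} = - \frac{v}{16} - \frac{v}{16 I}$ ($M{\left(I,v \right)} = \frac{v + \frac{v}{I}}{-16} = \left(v + \frac{v}{I}\right) \left(- \frac{1}{16}\right) = - \frac{v}{16} - \frac{v}{16 I}$)
$\sqrt{\frac{1}{4915 + M{\left(69,-53 \right)}} + 1446} = \sqrt{\frac{1}{4915 - - \frac{53 \left(1 + 69\right)}{16 \cdot 69}} + 1446} = \sqrt{\frac{1}{4915 - \left(- \frac{53}{16}\right) \frac{1}{69} \cdot 70} + 1446} = \sqrt{\frac{1}{4915 + \frac{1855}{552}} + 1446} = \sqrt{\frac{1}{\frac{2714935}{552}} + 1446} = \sqrt{\frac{552}{2714935} + 1446} = \sqrt{\frac{3925796562}{2714935}} = \frac{3 \sqrt{1184253609894830}}{2714935}$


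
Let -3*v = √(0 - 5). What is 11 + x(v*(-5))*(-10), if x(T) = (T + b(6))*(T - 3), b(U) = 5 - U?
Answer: 1079/9 + 200*I*√5/3 ≈ 119.89 + 149.07*I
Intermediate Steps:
v = -I*√5/3 (v = -√(0 - 5)/3 = -I*√5/3 ≈ -0.74536*I)
x(T) = (-1 + T)*(-3 + T) (x(T) = (T + (5 - 1*6))*(T - 3) = (T + (5 - 6))*(-3 + T) = (T - 1)*(-3 + T) = (-1 + T)*(-3 + T))
11 + x(v*(-5))*(-10) = 11 + (3 + (-I*√5/3*(-5))² - 4*(-I*√5/3)*(-5))*(-10) = 11 + (3 + (5*I*√5/3)² - 20*I*√5/3)*(-10) = 11 + (3 - 125/9 - 20*I*√5/3)*(-10) = 11 + (-98/9 - 20*I*√5/3)*(-10) = 11 + (980/9 + 200*I*√5/3) = 1079/9 + 200*I*√5/3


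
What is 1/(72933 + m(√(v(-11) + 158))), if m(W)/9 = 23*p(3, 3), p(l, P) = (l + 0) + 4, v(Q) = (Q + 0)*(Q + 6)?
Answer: 1/74382 ≈ 1.3444e-5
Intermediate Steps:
v(Q) = Q*(6 + Q)
p(l, P) = 4 + l (p(l, P) = l + 4 = 4 + l)
m(W) = 1449 (m(W) = 9*(23*(4 + 3)) = 9*(23*7) = 9*161 = 1449)
1/(72933 + m(√(v(-11) + 158))) = 1/(72933 + 1449) = 1/74382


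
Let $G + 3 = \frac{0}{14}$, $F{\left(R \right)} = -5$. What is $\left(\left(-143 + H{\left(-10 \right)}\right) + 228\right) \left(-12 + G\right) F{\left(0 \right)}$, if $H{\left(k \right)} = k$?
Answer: $5625$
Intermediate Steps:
$G = -3$ ($G = -3 + \frac{0}{14} = -3 + 0 \cdot \frac{1}{14} = -3 + 0 = -3$)
$\left(\left(-143 + H{\left(-10 \right)}\right) + 228\right) \left(-12 + G\right) F{\left(0 \right)} = \left(\left(-143 - 10\right) + 228\right) \left(-12 - 3\right) \left(-5\right) = \left(-153 + 228\right) \left(\left(-15\right) \left(-5\right)\right) = 75 \cdot 75 = 5625$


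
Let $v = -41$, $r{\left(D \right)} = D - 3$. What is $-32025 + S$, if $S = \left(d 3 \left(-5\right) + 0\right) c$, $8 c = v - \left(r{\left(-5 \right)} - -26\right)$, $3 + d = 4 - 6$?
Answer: $- \frac{260625}{8} \approx -32578.0$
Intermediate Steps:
$d = -5$ ($d = -3 + \left(4 - 6\right) = -3 - 2 = -5$)
$r{\left(D \right)} = -3 + D$ ($r{\left(D \right)} = D - 3 = -3 + D$)
$c = - \frac{59}{8}$ ($c = \frac{-41 - \left(\left(-3 - 5\right) - -26\right)}{8} = \frac{-41 - \left(-8 + 26\right)}{8} = \frac{-41 - 18}{8} = \frac{1}{8} \left(-59\right) = - \frac{59}{8} \approx -7.375$)
$S = - \frac{4425}{8}$ ($S = \left(\left(-5\right) 3 \left(-5\right) + 0\right) \left(- \frac{59}{8}\right) = \left(\left(-15\right) \left(-5\right) + 0\right) \left(- \frac{59}{8}\right) = \left(75 + 0\right) \left(- \frac{59}{8}\right) = 75 \left(- \frac{59}{8}\right) = - \frac{4425}{8} \approx -553.13$)
$-32025 + S = -32025 - \frac{4425}{8} = - \frac{260625}{8}$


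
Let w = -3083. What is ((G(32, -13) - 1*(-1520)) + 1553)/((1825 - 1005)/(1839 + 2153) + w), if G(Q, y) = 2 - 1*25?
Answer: -3043900/3076629 ≈ -0.98936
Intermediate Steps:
G(Q, y) = -23 (G(Q, y) = 2 - 25 = -23)
((G(32, -13) - 1*(-1520)) + 1553)/((1825 - 1005)/(1839 + 2153) + w) = ((-23 - 1*(-1520)) + 1553)/((1825 - 1005)/(1839 + 2153) - 3083) = ((-23 + 1520) + 1553)/(820/3992 - 3083) = (1497 + 1553)/(820*(1/3992) - 3083) = 3050/(205/998 - 3083) = 3050/(-3076629/998) = 3050*(-998/3076629) = -3043900/3076629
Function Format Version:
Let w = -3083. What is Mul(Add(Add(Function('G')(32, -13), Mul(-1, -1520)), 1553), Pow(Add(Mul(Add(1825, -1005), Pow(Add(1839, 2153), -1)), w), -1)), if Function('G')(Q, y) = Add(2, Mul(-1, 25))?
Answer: Rational(-3043900, 3076629) ≈ -0.98936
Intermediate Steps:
Function('G')(Q, y) = -23 (Function('G')(Q, y) = Add(2, -25) = -23)
Mul(Add(Add(Function('G')(32, -13), Mul(-1, -1520)), 1553), Pow(Add(Mul(Add(1825, -1005), Pow(Add(1839, 2153), -1)), w), -1)) = Mul(Add(Add(-23, Mul(-1, -1520)), 1553), Pow(Add(Mul(Add(1825, -1005), Pow(Add(1839, 2153), -1)), -3083), -1)) = Mul(Add(Add(-23, 1520), 1553), Pow(Add(Mul(820, Pow(3992, -1)), -3083), -1)) = Mul(Add(1497, 1553), Pow(Add(Mul(820, Rational(1, 3992)), -3083), -1)) = Mul(3050, Pow(Add(Rational(205, 998), -3083), -1)) = Mul(3050, Pow(Rational(-3076629, 998), -1)) = Mul(3050, Rational(-998, 3076629)) = Rational(-3043900, 3076629)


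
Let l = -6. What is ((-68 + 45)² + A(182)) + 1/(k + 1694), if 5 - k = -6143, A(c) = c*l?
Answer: -4415045/7842 ≈ -563.00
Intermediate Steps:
A(c) = -6*c (A(c) = c*(-6) = -6*c)
k = 6148 (k = 5 - 1*(-6143) = 5 + 6143 = 6148)
((-68 + 45)² + A(182)) + 1/(k + 1694) = ((-68 + 45)² - 6*182) + 1/(6148 + 1694) = ((-23)² - 1092) + 1/7842 = (529 - 1092) + 1/7842 = -563 + 1/7842 = -4415045/7842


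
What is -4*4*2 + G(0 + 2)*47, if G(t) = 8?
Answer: 344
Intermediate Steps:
-4*4*2 + G(0 + 2)*47 = -4*4*2 + 8*47 = -16*2 + 376 = -32 + 376 = 344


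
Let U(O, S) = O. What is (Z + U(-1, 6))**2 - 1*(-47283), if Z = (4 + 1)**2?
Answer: 47859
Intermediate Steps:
Z = 25 (Z = 5**2 = 25)
(Z + U(-1, 6))**2 - 1*(-47283) = (25 - 1)**2 - 1*(-47283) = 24**2 + 47283 = 576 + 47283 = 47859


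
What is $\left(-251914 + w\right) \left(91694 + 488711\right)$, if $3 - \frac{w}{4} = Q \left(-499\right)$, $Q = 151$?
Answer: $28726565070$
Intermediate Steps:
$w = 301408$ ($w = 12 - 4 \cdot 151 \left(-499\right) = 12 - -301396 = 12 + 301396 = 301408$)
$\left(-251914 + w\right) \left(91694 + 488711\right) = \left(-251914 + 301408\right) \left(91694 + 488711\right) = 49494 \cdot 580405 = 28726565070$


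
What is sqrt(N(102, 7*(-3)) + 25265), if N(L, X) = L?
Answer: sqrt(25367) ≈ 159.27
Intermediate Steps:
sqrt(N(102, 7*(-3)) + 25265) = sqrt(102 + 25265) = sqrt(25367)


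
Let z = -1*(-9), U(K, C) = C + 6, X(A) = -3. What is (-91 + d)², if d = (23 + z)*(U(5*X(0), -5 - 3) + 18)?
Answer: 177241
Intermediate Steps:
U(K, C) = 6 + C
z = 9
d = 512 (d = (23 + 9)*((6 + (-5 - 3)) + 18) = 32*((6 - 8) + 18) = 32*(-2 + 18) = 32*16 = 512)
(-91 + d)² = (-91 + 512)² = 421² = 177241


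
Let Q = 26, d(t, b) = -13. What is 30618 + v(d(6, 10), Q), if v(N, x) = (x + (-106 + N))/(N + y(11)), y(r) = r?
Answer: 61329/2 ≈ 30665.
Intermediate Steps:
v(N, x) = (-106 + N + x)/(11 + N) (v(N, x) = (x + (-106 + N))/(N + 11) = (-106 + N + x)/(11 + N))
30618 + v(d(6, 10), Q) = 30618 + (-106 - 13 + 26)/(11 - 13) = 30618 - 93/(-2) = 30618 - ½*(-93) = 30618 + 93/2 = 61329/2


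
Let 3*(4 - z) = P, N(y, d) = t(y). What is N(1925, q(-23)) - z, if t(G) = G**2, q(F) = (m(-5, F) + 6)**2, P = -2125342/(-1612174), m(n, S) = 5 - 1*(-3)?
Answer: 8961159807752/2418261 ≈ 3.7056e+6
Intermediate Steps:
m(n, S) = 8 (m(n, S) = 5 + 3 = 8)
P = 1062671/806087 (P = -2125342*(-1/1612174) = 1062671/806087 ≈ 1.3183)
q(F) = 196 (q(F) = (8 + 6)**2 = 14**2 = 196)
N(y, d) = y**2
z = 8610373/2418261 (z = 4 - 1/3*1062671/806087 = 4 - 1062671/2418261 = 8610373/2418261 ≈ 3.5606)
N(1925, q(-23)) - z = 1925**2 - 1*8610373/2418261 = 3705625 - 8610373/2418261 = 8961159807752/2418261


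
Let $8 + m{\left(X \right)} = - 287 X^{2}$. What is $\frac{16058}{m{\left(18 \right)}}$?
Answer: $- \frac{8029}{46498} \approx -0.17267$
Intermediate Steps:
$m{\left(X \right)} = -8 - 287 X^{2}$
$\frac{16058}{m{\left(18 \right)}} = \frac{16058}{-8 - 287 \cdot 18^{2}} = \frac{16058}{-8 - 92988} = \frac{16058}{-92996} = 16058 \left(- \frac{1}{92996}\right) = - \frac{8029}{46498}$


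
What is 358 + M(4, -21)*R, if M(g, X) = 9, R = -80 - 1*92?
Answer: -1190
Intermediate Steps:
R = -172 (R = -80 - 92 = -172)
358 + M(4, -21)*R = 358 + 9*(-172) = 358 - 1548 = -1190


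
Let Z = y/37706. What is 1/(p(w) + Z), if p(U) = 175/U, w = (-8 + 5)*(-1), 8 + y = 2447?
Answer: 113118/6605867 ≈ 0.017124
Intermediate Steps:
y = 2439 (y = -8 + 2447 = 2439)
w = 3 (w = -3*(-1) = 3)
Z = 2439/37706 ≈ 0.064685
1/(p(w) + Z) = 1/(175/3 + 2439/37706) = 1/(6605867/113118) = 113118/6605867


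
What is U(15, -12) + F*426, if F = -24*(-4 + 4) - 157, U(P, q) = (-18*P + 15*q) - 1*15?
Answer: -67347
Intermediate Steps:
U(P, q) = -15 - 18*P + 15*q (U(P, q) = (-18*P + 15*q) - 15 = -15 - 18*P + 15*q)
F = -157 (F = -24*0 - 157 = 0 - 157 = -157)
U(15, -12) + F*426 = (-15 - 18*15 + 15*(-12)) - 157*426 = (-15 - 270 - 180) - 66882 = -465 - 66882 = -67347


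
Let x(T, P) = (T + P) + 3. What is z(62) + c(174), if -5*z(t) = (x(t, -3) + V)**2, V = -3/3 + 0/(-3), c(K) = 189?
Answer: -2776/5 ≈ -555.20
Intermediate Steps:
x(T, P) = 3 + P + T (x(T, P) = (P + T) + 3 = 3 + P + T)
V = -1 (V = -3*1/3 + 0*(-1/3) = -1 + 0 = -1)
z(t) = -(-1 + t)**2/5 (z(t) = -((3 - 3 + t) - 1)**2/5 = -(t - 1)**2/5 = -(-1 + t)**2/5)
z(62) + c(174) = -(-1 + 62)**2/5 + 189 = -1/5*61**2 + 189 = -1/5*3721 + 189 = -3721/5 + 189 = -2776/5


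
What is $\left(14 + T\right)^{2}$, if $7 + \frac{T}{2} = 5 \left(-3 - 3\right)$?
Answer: $3600$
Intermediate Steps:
$T = -74$ ($T = -14 + 2 \cdot 5 \left(-3 - 3\right) = -14 + 2 \cdot 5 \left(-6\right) = -14 + 2 \left(-30\right) = -14 - 60 = -74$)
$\left(14 + T\right)^{2} = \left(14 - 74\right)^{2} = \left(-60\right)^{2} = 3600$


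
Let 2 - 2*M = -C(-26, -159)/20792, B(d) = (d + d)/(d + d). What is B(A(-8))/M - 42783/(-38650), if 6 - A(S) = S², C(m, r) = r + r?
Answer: 1686352439/797465450 ≈ 2.1146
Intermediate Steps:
C(m, r) = 2*r
A(S) = 6 - S²
B(d) = 1 (B(d) = (2*d)/((2*d)) = (2*d)*(1/(2*d)) = 1)
M = 20633/20792 (M = 1 - (-2*(-159))/(2*20792) = 1 - (-1*(-318))/(2*20792) = 1 - 159/20792 = 20633/20792 ≈ 0.99235)
B(A(-8))/M - 42783/(-38650) = 1/(20633/20792) - 42783/(-38650) = 1*(20792/20633) - 42783*(-1/38650) = 20792/20633 + 42783/38650 = 1686352439/797465450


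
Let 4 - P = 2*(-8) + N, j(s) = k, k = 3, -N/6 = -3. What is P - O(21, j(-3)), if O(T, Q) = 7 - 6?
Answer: 1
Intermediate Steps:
N = 18 (N = -6*(-3) = 18)
j(s) = 3
O(T, Q) = 1
P = 2 (P = 4 - (2*(-8) + 18) = 4 - (-16 + 18) = 4 - 1*2 = 4 - 2 = 2)
P - O(21, j(-3)) = 2 - 1*1 = 2 - 1 = 1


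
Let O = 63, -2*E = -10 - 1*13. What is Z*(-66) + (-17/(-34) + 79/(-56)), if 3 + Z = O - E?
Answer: -179307/56 ≈ -3201.9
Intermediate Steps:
E = 23/2 (E = -(-10 - 1*13)/2 = -(-10 - 13)/2 = -½*(-23) = 23/2 ≈ 11.500)
Z = 97/2 (Z = -3 + (63 - 1*23/2) = -3 + (63 - 23/2) = -3 + 103/2 = 97/2 ≈ 48.500)
Z*(-66) + (-17/(-34) + 79/(-56)) = (97/2)*(-66) + (-17/(-34) + 79/(-56)) = -3201 + (-17*(-1/34) + 79*(-1/56)) = -3201 + (½ - 79/56) = -3201 - 51/56 = -179307/56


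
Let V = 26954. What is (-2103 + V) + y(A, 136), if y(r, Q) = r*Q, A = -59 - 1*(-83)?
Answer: 28115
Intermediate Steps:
A = 24 (A = -59 + 83 = 24)
y(r, Q) = Q*r
(-2103 + V) + y(A, 136) = (-2103 + 26954) + 136*24 = 24851 + 3264 = 28115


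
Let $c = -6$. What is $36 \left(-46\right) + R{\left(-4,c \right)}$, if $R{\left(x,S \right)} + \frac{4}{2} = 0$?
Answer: $-1658$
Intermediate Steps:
$R{\left(x,S \right)} = -2$ ($R{\left(x,S \right)} = -2 + 0 = -2$)
$36 \left(-46\right) + R{\left(-4,c \right)} = 36 \left(-46\right) - 2 = -1656 - 2 = -1658$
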